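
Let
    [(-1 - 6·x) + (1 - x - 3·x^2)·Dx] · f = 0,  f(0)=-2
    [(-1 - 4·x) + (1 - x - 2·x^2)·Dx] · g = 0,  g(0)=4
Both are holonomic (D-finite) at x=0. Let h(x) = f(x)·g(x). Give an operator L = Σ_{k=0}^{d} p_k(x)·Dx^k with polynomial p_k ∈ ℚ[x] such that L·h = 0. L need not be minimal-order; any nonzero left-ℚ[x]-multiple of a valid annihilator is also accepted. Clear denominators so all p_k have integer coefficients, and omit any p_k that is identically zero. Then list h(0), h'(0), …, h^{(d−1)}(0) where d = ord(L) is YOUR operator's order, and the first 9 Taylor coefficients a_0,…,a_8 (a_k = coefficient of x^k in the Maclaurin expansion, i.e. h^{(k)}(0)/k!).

f: a_k = -2, -2, -8, -14, -38, -80, -194, -434, -1016, …
g: a_k = 4, 4, 12, 20, 44, 84, 172, 340, 684, …
f·g: L₀ = L_f ⊗_s L_g, ord ≤ 1·1.
L = (-2 - 8·x + 15·x^2 + 24·x^3) + (1 - 2·x - 4·x^2 + 5·x^3 + 6·x^4)·Dx  (order 1).
h: a_k = -8, -16, -64, -152, -432, -1056, -2696, -6544, -16000, …
ICs: h(0) = -8.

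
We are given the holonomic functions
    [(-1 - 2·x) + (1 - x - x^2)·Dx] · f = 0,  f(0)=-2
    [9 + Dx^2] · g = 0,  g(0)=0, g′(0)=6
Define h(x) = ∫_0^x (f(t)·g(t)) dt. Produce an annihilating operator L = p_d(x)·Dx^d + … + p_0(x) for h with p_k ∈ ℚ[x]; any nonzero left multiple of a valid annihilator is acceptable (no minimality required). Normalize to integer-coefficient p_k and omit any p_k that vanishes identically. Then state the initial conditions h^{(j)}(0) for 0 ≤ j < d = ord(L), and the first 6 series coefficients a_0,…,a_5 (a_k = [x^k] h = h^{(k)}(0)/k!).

f: a_k = -2, -2, -4, -6, -10, -16, …
g: a_k = 0, 6, 0, -9, 0, 81/20, …
Sym-product of L_f,L_g gives L₀ (≤ ord 2).
∫: right-multiply L₀ by Dx.
L = (-7 + 9·x + 9·x^2)·Dx + (2 + 4·x)·Dx^2 + (-1 + x + x^2)·Dx^3  (order 3).
h: a_k = 0, 0, -6, -4, -3/2, -18/5, …
ICs: h(0) = 0, h′(0) = 0, h′′(0) = -12.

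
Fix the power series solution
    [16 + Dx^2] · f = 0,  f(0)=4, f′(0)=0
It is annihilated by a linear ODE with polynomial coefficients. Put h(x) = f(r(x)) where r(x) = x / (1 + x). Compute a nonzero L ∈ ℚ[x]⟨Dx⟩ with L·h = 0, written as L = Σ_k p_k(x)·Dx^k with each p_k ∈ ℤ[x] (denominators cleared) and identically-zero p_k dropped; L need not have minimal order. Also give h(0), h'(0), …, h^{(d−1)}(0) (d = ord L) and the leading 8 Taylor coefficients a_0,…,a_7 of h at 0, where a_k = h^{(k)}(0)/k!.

L = 16 + (2 + 6·x + 6·x^2 + 2·x^3)·Dx + (1 + 4·x + 6·x^2 + 4·x^3 + x^4)·Dx^2  (order 2).
h: a_k = 4, 0, -32, 64, -160/3, -128/3, 10976/45, -2624/5, …
ICs: h(0) = 4, h′(0) = 0.

f: a_k = 4, 0, -32, 0, 128/3, 0, -1024/45, 0, …
Change of var in L_f (x↦r) gives L₀.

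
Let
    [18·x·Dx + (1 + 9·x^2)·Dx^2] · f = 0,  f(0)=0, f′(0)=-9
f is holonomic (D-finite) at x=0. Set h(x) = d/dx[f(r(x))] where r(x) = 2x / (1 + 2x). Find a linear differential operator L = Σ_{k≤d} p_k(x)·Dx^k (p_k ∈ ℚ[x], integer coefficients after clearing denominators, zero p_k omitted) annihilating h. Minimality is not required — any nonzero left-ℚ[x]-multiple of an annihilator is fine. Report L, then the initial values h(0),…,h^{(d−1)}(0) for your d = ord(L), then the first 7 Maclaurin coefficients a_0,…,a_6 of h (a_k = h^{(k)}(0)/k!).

L = (4 + 80·x) + (1 + 4·x + 40·x^2)·Dx  (order 1).
h: a_k = -18, 72, 432, -4608, 1152, 179712, -764928, …
ICs: h(0) = -18.

f: a_k = 0, -9, 0, 27, 0, -729/5, 0, …
L₀ from L_f via x↦r, Dx↦r'^{-1}Dx.
h=h₀': d/dx-closure on L₀ ⇒ L.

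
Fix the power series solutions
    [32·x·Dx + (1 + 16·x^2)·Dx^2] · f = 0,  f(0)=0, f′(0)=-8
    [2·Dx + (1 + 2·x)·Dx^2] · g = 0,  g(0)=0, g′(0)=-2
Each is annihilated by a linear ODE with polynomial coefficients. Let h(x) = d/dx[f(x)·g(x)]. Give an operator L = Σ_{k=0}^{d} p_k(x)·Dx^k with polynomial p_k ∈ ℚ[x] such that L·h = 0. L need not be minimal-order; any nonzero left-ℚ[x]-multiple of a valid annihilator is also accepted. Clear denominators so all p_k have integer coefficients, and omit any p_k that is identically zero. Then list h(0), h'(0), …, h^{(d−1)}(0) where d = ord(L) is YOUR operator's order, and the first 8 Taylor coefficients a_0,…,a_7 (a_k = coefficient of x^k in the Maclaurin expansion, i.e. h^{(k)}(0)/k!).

L = (2304 + 8960·x + 114688·x^2 + 552960·x^3 + 983040·x^4 + 851968·x^5 + 1048576·x^7) + (1032 + 14720·x + 111872·x^2 + 616448·x^3 + 1884160·x^4 + 3047424·x^5 + 2293760·x^6 + 1572864·x^7 + 3670016·x^8)·Dx + (72 + 2512·x + 19968·x^2 + 99072·x^3 + 393216·x^4 + 1019904·x^5 + 1572864·x^6 + 1376256·x^7 + 1572864·x^8 + 2097152·x^9)·Dx^2 + (17 + 132·x + 964·x^2 + 4864·x^3 + 18432·x^4 + 55296·x^5 + 129024·x^6 + 196608·x^7 + 196608·x^8 + 262144·x^9 + 262144·x^10)·Dx^3  (order 3).
h: a_k = 0, 32, -48, -256, 800/3, 68096/15, -77056/15, -335872/5, …
ICs: h(0) = 0, h′(0) = 32, h′′(0) = -96.

f: a_k = 0, -8, 0, 128/3, 0, -2048/5, 0, 32768/7, …
g: a_k = 0, -2, 2, -8/3, 4, -32/5, 32/3, -128/7, …
L₀ := L_f ⊗_s L_g (sym. prod.), ord ≤ 4.
Derive L from L₀ (diff closure).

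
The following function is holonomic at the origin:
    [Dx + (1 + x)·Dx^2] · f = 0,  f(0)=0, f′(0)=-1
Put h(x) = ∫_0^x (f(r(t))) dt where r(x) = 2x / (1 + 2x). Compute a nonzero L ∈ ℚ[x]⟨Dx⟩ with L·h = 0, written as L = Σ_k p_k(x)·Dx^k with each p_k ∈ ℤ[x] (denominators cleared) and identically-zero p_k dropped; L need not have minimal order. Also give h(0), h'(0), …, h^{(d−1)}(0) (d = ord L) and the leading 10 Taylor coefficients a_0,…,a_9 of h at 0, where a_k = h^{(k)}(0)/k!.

f: a_k = 0, -1, 1/2, -1/3, 1/4, -1/5, 1/6, -1/7, 1/8, -1/9, …
f∘r: x↦r, Dx↦Dx/r' in L_f ⇒ L₀.
h=∫h₀ ⇒ L = L₀·Dx.
L = (6 + 16·x)·Dx^2 + (1 + 6·x + 8·x^2)·Dx^3  (order 3).
h: a_k = 0, 0, -1, 2, -14/3, 12, -496/15, 96, -2032/7, 2720/3, …
ICs: h(0) = 0, h′(0) = 0, h′′(0) = -2.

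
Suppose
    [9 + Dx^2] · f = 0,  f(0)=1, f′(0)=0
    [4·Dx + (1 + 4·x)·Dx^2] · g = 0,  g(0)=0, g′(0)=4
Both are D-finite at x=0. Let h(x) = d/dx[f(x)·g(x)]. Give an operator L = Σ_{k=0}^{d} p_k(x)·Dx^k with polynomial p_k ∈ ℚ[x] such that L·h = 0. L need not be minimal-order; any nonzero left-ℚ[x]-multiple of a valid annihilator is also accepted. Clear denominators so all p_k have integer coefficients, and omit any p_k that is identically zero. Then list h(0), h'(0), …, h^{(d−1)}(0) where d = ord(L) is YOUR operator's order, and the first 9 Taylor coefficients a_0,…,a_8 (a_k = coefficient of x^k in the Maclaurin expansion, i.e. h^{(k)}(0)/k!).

f: a_k = 1, 0, -9/2, 0, 27/8, 0, -81/80, 0, 729/4480, …
g: a_k = 0, 4, -8, 64/3, -64, 1024/5, -2048/3, 16384/7, -8192, …
L₀ := L_f ⊗_s L_g (sym. prod.), ord ≤ 4.
h₀' ⇒ L via d/dx closure of L₀.
L = (-153603 - 635688·x - 3184272·x^2 - 4292352·x^3 + 12503808·x^4 + 40310784·x^5 + 26873856·x^6) + (-47736 - 304992·x - 311040·x^2 + 2073600·x^3 + 7464960·x^4 + 5971968·x^5)·Dx + (-19110 - 88272·x - 352800·x^2 + 41472·x^3 + 3773952·x^4 + 8957952·x^5 + 5971968·x^6)·Dx^2 + (-5304 - 33888·x - 34560·x^2 + 230400·x^3 + 829440·x^4 + 663552·x^5)·Dx^3 + (-227 - 1960·x + 112·x^2 + 57600·x^3 + 264960·x^4 + 497664·x^5 + 331776·x^6)·Dx^4  (order 4).
h: a_k = 4, -16, 10, -112, 1223/2, -2530, 208169/20, -213116/5, 194189089/1120, …
ICs: h(0) = 4, h′(0) = -16, h′′(0) = 20, h′′′(0) = -672.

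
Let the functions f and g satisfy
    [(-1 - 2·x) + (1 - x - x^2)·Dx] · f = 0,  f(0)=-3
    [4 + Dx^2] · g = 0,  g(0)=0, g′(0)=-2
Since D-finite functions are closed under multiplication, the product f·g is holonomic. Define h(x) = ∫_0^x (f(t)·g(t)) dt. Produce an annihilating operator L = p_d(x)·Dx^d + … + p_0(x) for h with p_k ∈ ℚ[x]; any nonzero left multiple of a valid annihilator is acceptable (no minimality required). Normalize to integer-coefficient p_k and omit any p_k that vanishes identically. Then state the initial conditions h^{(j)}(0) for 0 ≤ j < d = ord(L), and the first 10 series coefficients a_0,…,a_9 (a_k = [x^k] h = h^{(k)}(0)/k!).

L = (-2 + 4·x + 4·x^2)·Dx + (2 + 4·x)·Dx^2 + (-1 + x + x^2)·Dx^3  (order 3).
h: a_k = 0, 0, 3, 2, 2, 14/5, 19/5, 184/35, 625/84, 10114/945, …
ICs: h(0) = 0, h′(0) = 0, h′′(0) = 6.

f: a_k = -3, -3, -6, -9, -15, -24, -39, -63, -102, -165, …
g: a_k = 0, -2, 0, 4/3, 0, -4/15, 0, 8/315, 0, -4/2835, …
Sym-product of L_f,L_g gives L₀ (≤ ord 2).
h=∫₀ˣh₀: take L = L₀·Dx.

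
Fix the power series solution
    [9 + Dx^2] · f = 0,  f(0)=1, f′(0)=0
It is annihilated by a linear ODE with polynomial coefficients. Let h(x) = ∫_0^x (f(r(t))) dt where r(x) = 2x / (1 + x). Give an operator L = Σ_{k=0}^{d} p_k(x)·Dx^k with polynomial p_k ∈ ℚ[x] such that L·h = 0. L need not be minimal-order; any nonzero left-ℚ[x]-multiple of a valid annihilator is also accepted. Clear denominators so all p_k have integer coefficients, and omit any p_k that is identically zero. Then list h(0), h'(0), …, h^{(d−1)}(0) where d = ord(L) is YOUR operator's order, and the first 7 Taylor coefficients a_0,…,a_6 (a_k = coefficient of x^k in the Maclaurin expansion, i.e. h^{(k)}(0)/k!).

L = 36·Dx + (2 + 6·x + 6·x^2 + 2·x^3)·Dx^2 + (1 + 4·x + 6·x^2 + 4·x^3 + x^4)·Dx^3  (order 3).
h: a_k = 0, 1, 0, -6, 9, 0, -24, …
ICs: h(0) = 0, h′(0) = 1, h′′(0) = 0.

f: a_k = 1, 0, -9/2, 0, 27/8, 0, -81/80, …
L₀ from L_f via x↦r, Dx↦r'^{-1}Dx.
h=∫h₀ ⇒ L = L₀·Dx.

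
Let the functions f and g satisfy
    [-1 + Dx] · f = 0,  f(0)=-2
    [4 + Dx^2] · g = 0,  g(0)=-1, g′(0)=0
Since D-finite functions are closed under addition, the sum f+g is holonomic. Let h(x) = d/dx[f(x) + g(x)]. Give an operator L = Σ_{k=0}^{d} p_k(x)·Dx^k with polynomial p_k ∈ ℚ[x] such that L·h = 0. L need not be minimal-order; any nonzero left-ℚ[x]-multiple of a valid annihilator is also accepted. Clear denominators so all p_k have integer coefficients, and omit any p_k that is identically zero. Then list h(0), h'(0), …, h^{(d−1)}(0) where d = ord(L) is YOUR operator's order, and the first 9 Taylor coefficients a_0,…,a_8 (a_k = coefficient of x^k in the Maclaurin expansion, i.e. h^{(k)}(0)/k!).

L = 4 - 4·Dx + Dx^2 - Dx^3  (order 3).
h: a_k = -2, 2, -1, -3, -1/12, 31/60, -1/360, -43/840, -1/20160, …
ICs: h(0) = -2, h′(0) = 2, h′′(0) = -2.

f: a_k = -2, -2, -1, -1/3, -1/12, -1/60, -1/360, -1/2520, -1/20160, …
g: a_k = -1, 0, 2, 0, -2/3, 0, 4/45, 0, -2/315, …
h₀=f+g: left-lcm gives L₀, ord ≤ 3.
Differentiate: ansatz ord ≤ ord L₀ ⇒ L.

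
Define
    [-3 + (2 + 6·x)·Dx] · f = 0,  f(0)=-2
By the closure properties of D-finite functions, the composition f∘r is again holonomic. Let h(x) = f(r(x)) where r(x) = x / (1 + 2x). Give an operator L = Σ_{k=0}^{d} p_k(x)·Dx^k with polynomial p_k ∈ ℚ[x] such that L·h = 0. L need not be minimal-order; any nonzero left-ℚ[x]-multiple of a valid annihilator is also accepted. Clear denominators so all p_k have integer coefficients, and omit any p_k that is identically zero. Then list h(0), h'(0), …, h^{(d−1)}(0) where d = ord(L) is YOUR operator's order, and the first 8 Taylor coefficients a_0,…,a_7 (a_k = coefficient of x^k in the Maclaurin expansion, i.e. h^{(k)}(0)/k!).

f: a_k = -2, -3, 9/4, -27/8, 405/64, -1701/128, 15309/512, -72171/1024, …
Change of var in L_f (x↦r) gives L₀.
L = -3 + (2 + 14·x + 20·x^2)·Dx  (order 1).
h: a_k = -2, -3, 33/4, -195/8, 4965/64, -33909/128, 492501/512, -3761283/1024, …
ICs: h(0) = -2.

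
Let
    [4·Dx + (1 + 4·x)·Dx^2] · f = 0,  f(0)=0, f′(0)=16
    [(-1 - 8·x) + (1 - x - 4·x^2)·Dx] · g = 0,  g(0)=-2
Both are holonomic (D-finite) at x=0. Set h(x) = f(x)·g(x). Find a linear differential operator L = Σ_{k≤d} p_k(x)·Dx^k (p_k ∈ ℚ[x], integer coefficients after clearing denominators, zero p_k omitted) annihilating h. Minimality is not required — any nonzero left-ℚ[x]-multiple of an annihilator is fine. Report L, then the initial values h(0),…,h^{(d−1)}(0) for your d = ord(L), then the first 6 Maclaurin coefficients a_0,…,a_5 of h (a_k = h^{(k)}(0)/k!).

f: a_k = 0, 16, -32, 256/3, -256, 4096/5, …
g: a_k = -2, -2, -10, -18, -58, -130, …
Product ⇒ symmetric product L₀, ord ≤ 2.
L = (12 + 64·x) + (-2 + 28·x + 80·x^2)·Dx + (-1 - 3·x + 8·x^2 + 16·x^3)·Dx^2  (order 2).
h: a_k = 0, -32, 32, -800/3, 1120/3, -34976/15, …
ICs: h(0) = 0, h′(0) = -32.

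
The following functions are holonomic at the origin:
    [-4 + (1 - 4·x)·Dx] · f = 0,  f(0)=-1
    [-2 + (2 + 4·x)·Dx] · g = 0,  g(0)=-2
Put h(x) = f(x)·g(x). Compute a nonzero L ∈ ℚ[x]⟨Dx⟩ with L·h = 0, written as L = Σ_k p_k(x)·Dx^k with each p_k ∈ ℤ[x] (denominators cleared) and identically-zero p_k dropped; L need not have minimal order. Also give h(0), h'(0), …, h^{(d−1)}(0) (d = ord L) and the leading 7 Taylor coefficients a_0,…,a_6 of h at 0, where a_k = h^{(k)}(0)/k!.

L = (5 + 4·x) + (-1 + 2·x + 8·x^2)·Dx  (order 1).
h: a_k = 2, 10, 39, 157, 2507/4, 10035/4, 80259/8, …
ICs: h(0) = 2.

f: a_k = -1, -4, -16, -64, -256, -1024, -4096, …
g: a_k = -2, -2, 1, -1, 5/4, -7/4, 21/8, …
L₀ := L_f ⊗_s L_g (sym. prod.), ord ≤ 1.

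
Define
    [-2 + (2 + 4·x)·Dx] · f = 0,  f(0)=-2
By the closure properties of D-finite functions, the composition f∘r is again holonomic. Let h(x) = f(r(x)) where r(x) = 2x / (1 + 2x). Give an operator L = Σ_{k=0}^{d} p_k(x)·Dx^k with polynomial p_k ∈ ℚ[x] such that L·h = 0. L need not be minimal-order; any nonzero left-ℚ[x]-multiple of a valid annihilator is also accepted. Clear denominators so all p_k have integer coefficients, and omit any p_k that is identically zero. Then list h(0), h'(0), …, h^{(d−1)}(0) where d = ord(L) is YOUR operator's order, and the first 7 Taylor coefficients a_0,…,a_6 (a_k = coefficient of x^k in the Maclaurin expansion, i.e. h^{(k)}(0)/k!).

L = -2 + (1 + 8·x + 12·x^2)·Dx  (order 1).
h: a_k = -2, -4, 12, -40, 148, -600, 2616, …
ICs: h(0) = -2.

f: a_k = -2, -2, 1, -1, 5/4, -7/4, 21/8, …
h₀=f(r): pull back L_f along r ⇒ L₀.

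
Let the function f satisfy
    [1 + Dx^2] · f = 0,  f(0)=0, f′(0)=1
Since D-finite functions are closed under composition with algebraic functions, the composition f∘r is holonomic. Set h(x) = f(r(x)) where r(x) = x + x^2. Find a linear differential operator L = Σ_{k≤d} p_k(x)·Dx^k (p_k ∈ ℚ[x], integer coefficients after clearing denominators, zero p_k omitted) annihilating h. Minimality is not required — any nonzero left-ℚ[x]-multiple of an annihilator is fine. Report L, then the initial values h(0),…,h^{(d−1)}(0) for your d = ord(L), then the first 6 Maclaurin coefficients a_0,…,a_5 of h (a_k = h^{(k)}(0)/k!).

f: a_k = 0, 1, 0, -1/6, 0, 1/120, …
Change of var in L_f (x↦r) gives L₀.
L = (1 + 6·x + 12·x^2 + 8·x^3) - 2·Dx + (1 + 2·x)·Dx^2  (order 2).
h: a_k = 0, 1, 1, -1/6, -1/2, -59/120, …
ICs: h(0) = 0, h′(0) = 1.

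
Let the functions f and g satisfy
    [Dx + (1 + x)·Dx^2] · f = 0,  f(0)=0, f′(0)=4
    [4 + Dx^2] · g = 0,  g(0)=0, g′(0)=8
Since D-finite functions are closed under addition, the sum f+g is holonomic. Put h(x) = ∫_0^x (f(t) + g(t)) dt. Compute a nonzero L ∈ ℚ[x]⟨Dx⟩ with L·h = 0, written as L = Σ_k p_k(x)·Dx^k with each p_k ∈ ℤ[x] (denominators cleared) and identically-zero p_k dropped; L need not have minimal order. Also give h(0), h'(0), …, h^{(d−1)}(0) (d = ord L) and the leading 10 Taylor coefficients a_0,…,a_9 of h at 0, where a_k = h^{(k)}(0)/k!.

L = (20 + 16·x + 8·x^2)·Dx^2 + (12 + 28·x + 24·x^2 + 8·x^3)·Dx^3 + (5 + 4·x + 2·x^2)·Dx^4 + (3 + 7·x + 6·x^2 + 2·x^3)·Dx^5  (order 5).
h: a_k = 0, 0, 6, -2/3, -1, -1/5, 14/45, -2/21, 37/630, -1/18, …
ICs: h(0) = 0, h′(0) = 0, h′′(0) = 12, h′′′(0) = -4, h′′′′(0) = -24.

f: a_k = 0, 4, -2, 4/3, -1, 4/5, -2/3, 4/7, -1/2, 4/9, …
g: a_k = 0, 8, 0, -16/3, 0, 16/15, 0, -32/315, 0, 16/2835, …
Weyl lclm of L_f,L_g ⇒ L₀ (ord ≤ 4).
∫: right-multiply L₀ by Dx.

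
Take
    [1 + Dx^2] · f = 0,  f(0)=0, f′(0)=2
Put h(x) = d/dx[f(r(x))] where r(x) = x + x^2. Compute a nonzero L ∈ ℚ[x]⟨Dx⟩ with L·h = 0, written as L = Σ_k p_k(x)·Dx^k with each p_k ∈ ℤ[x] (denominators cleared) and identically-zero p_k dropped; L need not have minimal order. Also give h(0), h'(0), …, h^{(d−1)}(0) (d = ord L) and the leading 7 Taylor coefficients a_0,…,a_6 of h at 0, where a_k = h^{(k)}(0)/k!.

f: a_k = 0, 2, 0, -1/3, 0, 1/60, 0, …
Substitute x→r, Dx→(1/r')Dx; clear ⇒ L₀.
Derive L from L₀ (diff closure).
L = (13 + 8·x + 24·x^2 + 32·x^3 + 16·x^4) + (-6 - 12·x)·Dx + (1 + 4·x + 4·x^2)·Dx^2  (order 2).
h: a_k = 2, 4, -1, -4, -59/12, -3/2, 419/360, …
ICs: h(0) = 2, h′(0) = 4.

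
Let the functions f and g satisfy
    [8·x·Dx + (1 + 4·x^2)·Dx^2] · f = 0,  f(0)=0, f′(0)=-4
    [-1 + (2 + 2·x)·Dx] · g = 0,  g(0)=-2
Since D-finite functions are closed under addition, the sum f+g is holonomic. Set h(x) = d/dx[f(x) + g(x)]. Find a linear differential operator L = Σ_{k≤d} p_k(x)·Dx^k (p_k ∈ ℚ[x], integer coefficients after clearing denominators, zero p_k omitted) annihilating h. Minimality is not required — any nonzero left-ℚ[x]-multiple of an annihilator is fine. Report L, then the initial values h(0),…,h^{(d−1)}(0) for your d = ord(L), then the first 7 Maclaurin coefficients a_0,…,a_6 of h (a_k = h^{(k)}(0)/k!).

f: a_k = 0, -4, 0, 16/3, 0, -64/5, 0, …
g: a_k = -2, -1, 1/4, -1/8, 5/64, -7/128, 21/512, …
f+g: L₀ = lclm(L_f,L_g), ord ≤ 2+1.
h=h₀': d/dx-closure on L₀ ⇒ L.
L = (-16 - 40·x + 192·x^2 + 96·x^3) + (-35 - 64·x + 328·x^2 + 768·x^3 + 336·x^4)·Dx + (-2 + 30·x + 48·x^2 + 144·x^3 + 224·x^4 + 96·x^5)·Dx^2  (order 2).
h: a_k = -5, 1/2, 125/8, 5/16, -8227/128, 63/256, 261913/1024, …
ICs: h(0) = -5, h′(0) = 1/2.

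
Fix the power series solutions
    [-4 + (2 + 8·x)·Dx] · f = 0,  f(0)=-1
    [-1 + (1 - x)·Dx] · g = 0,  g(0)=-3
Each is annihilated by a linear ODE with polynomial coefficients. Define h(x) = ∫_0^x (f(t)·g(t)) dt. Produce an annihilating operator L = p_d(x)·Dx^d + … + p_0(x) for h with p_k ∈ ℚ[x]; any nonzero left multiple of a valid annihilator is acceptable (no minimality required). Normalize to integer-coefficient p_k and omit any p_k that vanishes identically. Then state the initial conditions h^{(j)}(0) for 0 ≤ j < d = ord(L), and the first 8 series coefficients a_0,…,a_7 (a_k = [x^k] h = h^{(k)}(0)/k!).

f: a_k = -1, -2, 2, -4, 10, -28, 84, -264, …
g: a_k = -3, -3, -3, -3, -3, -3, -3, -3, …
L₀ := L_f ⊗_s L_g (sym. prod.), ord ≤ 1.
h=∫h₀ ⇒ L = L₀·Dx.
L = (3 + 2·x)·Dx + (-1 - 3·x + 4·x^2)·Dx^2  (order 2).
h: a_k = 0, 3, 9/2, 1, 15/4, -3, 23/2, -183/7, …
ICs: h(0) = 0, h′(0) = 3.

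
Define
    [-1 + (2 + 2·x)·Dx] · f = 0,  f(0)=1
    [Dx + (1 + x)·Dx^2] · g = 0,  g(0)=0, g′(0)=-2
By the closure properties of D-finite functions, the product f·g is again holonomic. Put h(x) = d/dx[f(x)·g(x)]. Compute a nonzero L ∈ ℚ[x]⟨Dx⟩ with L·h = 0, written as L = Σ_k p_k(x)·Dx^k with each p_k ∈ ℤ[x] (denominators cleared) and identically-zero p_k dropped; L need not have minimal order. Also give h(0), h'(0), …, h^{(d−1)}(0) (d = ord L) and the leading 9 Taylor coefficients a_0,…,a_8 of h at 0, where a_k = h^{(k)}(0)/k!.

f: a_k = 1, 1/2, -1/8, 1/16, -5/128, 7/256, -21/1024, 33/2048, -429/32768, …
g: a_k = 0, -2, 1, -2/3, 1/2, -2/5, 1/3, -2/7, 1/4, …
L₀ := L_f ⊗_s L_g (sym. prod.), ord ≤ 2.
Differentiate: ansatz ord ≤ ord L₀ ⇒ L.
L = 1 + (8 + 8·x)·Dx + (4 + 8·x + 4·x^2)·Dx^2  (order 2).
h: a_k = -2, 0, 1/4, -1/3, 71/192, -31/80, 3043/7680, -2689/6720, 46027/114688, …
ICs: h(0) = -2, h′(0) = 0.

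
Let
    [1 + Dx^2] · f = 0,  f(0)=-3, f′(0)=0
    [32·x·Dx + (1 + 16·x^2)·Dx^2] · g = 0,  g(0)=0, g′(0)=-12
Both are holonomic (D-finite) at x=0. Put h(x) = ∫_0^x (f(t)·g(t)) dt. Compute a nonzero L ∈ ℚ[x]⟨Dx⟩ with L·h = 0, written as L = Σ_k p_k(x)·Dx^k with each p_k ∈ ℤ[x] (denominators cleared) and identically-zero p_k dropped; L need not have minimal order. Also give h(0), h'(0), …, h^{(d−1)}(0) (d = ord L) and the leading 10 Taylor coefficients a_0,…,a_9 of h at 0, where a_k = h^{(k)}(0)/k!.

L = (1105 + 51776·x^2 + 22016·x^4 + 16384·x^6 + 65536·x^8)·Dx + (2112·x + 35840·x^3 + 49152·x^5 + 262144·x^7)·Dx^2 + (1122 + 52352·x^2 + 27648·x^4 + 32768·x^6 + 131072·x^8)·Dx^3 + (2112·x + 35840·x^3 + 49152·x^5 + 262144·x^7)·Dx^4 + (17 + 576·x^2 + 5632·x^4 + 16384·x^6 + 65536·x^8)·Dx^5  (order 5).
h: a_k = 0, 0, 18, 0, -105/2, 0, 6469/20, 0, -3079271/1120, 0, …
ICs: h(0) = 0, h′(0) = 0, h′′(0) = 36, h′′′(0) = 0, h′′′′(0) = -1260.

f: a_k = -3, 0, 3/2, 0, -1/8, 0, 1/240, 0, -1/13440, 0, …
g: a_k = 0, -12, 0, 64, 0, -3072/5, 0, 49152/7, 0, -262144/3, …
h₀=f·g: eliminate ⇒ L₀, order ≤ 2·2.
h=∫h₀ ⇒ L = L₀·Dx.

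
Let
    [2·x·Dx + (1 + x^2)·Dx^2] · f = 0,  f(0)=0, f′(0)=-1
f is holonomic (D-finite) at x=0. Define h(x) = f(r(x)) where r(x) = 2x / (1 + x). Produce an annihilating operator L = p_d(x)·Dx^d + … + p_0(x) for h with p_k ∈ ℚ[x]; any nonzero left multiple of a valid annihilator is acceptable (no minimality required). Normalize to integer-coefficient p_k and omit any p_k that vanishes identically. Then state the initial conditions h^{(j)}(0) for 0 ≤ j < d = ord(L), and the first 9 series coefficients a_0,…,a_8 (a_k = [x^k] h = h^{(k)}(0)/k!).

f: a_k = 0, -1, 0, 1/3, 0, -1/5, 0, 1/7, 0, …
f∘r: x↦r, Dx↦Dx/r' in L_f ⇒ L₀.
L = (2 + 10·x)·Dx + (1 + 2·x + 5·x^2)·Dx^2  (order 2).
h: a_k = 0, -2, 2, 2/3, -6, 38/5, 22/3, -278/7, 42, …
ICs: h(0) = 0, h′(0) = -2.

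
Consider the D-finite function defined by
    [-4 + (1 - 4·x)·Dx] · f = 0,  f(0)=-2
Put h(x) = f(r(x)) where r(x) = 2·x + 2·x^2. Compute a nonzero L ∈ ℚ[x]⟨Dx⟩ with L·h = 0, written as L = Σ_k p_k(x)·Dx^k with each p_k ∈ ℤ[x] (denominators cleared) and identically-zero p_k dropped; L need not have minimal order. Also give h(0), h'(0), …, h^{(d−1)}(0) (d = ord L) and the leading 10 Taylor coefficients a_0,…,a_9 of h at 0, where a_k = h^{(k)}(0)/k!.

f: a_k = -2, -8, -32, -128, -512, -2048, -8192, -32768, -131072, -524288, …
f∘r: x↦r, Dx↦Dx/r' in L_f ⇒ L₀.
L = (8 + 16·x) + (-1 + 8·x + 8·x^2)·Dx  (order 1).
h: a_k = -2, -16, -144, -1280, -11392, -101376, -902144, -8028160, -71442432, -635764736, …
ICs: h(0) = -2.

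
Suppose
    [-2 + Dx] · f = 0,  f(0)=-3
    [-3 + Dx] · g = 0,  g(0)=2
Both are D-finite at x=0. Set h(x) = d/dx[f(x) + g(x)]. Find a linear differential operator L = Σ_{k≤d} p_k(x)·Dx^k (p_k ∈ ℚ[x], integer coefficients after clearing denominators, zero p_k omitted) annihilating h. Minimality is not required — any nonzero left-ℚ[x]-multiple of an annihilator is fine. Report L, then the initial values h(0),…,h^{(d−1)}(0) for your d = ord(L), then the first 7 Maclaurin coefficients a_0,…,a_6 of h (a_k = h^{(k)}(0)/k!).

f: a_k = -3, -6, -6, -4, -2, -4/5, -4/15, …
g: a_k = 2, 6, 9, 9, 27/4, 81/20, 81/40, …
h₀=f+g: left-lcm gives L₀, ord ≤ 2.
h₀' ⇒ L via d/dx closure of L₀.
L = 6 - 5·Dx + Dx^2  (order 2).
h: a_k = 0, 6, 15, 19, 65/4, 211/20, 133/24, …
ICs: h(0) = 0, h′(0) = 6.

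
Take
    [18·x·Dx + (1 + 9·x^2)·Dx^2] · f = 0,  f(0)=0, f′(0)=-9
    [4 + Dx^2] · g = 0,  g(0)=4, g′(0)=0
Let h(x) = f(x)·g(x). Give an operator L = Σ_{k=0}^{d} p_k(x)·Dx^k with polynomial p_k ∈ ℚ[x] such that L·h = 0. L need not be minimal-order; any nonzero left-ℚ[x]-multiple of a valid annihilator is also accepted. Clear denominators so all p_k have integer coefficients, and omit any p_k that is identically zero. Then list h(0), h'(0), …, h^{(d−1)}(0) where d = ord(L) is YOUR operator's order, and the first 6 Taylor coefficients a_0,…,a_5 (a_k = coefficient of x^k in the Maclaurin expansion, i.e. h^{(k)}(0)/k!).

L = (2080 + 50256·x^2 + 89424·x^4 + 186624·x^6 + 419904·x^8) + (3168·x + 38880·x^3 + 139968·x^5 + 419904·x^7)·Dx + (572 + 13788·x^2 + 33048·x^4 + 93312·x^6 + 209952·x^8)·Dx^2 + (792·x + 9720·x^3 + 34992·x^5 + 104976·x^7)·Dx^3 + (13 + 306·x^2 + 2673·x^4 + 11664·x^6 + 26244·x^8)·Dx^4  (order 4).
h: a_k = 0, -36, 0, 180, 0, -4116/5, …
ICs: h(0) = 0, h′(0) = -36, h′′(0) = 0, h′′′(0) = 1080.

f: a_k = 0, -9, 0, 27, 0, -729/5, …
g: a_k = 4, 0, -8, 0, 8/3, 0, …
Product ⇒ symmetric product L₀, ord ≤ 4.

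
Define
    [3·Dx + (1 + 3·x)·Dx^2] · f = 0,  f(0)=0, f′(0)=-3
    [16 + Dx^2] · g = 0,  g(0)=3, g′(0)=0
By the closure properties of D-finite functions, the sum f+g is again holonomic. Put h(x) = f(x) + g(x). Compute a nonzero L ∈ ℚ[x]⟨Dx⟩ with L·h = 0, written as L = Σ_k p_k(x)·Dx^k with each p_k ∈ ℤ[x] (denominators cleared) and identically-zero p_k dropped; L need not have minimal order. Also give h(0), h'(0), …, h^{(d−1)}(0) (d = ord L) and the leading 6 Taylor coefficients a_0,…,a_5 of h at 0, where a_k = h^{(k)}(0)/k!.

L = (1680 + 2304·x + 3456·x^2)·Dx + (272 + 1584·x + 3456·x^2 + 3456·x^3)·Dx^2 + (105 + 144·x + 216·x^2)·Dx^3 + (17 + 99·x + 216·x^2 + 216·x^3)·Dx^4  (order 4).
h: a_k = 3, -3, -39/2, -9, 209/4, -243/5, …
ICs: h(0) = 3, h′(0) = -3, h′′(0) = -39, h′′′(0) = -54.

f: a_k = 0, -3, 9/2, -9, 81/4, -243/5, …
g: a_k = 3, 0, -24, 0, 32, 0, …
L₀ := lclm(L_f,L_g); ord L₀ ≤ 2+2.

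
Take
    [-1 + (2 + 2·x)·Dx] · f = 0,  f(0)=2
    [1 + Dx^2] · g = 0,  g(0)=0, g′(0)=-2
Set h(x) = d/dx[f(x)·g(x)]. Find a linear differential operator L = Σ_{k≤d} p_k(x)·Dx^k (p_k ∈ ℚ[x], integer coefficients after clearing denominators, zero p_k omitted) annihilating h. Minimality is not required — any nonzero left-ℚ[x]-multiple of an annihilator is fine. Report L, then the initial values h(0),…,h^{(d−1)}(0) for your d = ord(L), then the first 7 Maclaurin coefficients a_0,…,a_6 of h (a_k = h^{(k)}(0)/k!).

f: a_k = 2, 1, -1/4, 1/8, -5/64, 7/128, -21/512, …
g: a_k = 0, -2, 0, 1/3, 0, -1/60, 0, …
f·g: L₀ = L_f ⊗_s L_g, ord ≤ 1·2.
h=h₀': d/dx-closure on L₀ ⇒ L.
L = (53 + 144·x + 136·x^2 + 64·x^3 + 16·x^4) + (-4 - 36·x - 48·x^2 - 16·x^3)·Dx + (28 + 88·x + 108·x^2 + 64·x^3 + 16·x^4)·Dx^2  (order 2).
h: a_k = -4, -4, 7/2, 1/3, 19/96, -81/160, 983/2304, …
ICs: h(0) = -4, h′(0) = -4.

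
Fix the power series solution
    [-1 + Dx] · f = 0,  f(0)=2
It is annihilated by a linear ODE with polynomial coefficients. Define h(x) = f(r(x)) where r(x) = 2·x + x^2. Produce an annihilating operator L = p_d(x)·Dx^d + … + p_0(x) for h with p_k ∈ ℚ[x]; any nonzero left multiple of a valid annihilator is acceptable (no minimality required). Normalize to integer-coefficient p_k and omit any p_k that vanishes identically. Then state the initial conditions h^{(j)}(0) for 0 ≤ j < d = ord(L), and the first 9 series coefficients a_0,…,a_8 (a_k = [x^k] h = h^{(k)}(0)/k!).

f: a_k = 2, 2, 1, 1/3, 1/12, 1/60, 1/360, 1/2520, 1/20160, …
h₀=f(r): pull back L_f along r ⇒ L₀.
L = (-2 - 2·x) + Dx  (order 1).
h: a_k = 2, 4, 6, 20/3, 19/3, 26/5, 173/45, 814/315, 45/28, …
ICs: h(0) = 2.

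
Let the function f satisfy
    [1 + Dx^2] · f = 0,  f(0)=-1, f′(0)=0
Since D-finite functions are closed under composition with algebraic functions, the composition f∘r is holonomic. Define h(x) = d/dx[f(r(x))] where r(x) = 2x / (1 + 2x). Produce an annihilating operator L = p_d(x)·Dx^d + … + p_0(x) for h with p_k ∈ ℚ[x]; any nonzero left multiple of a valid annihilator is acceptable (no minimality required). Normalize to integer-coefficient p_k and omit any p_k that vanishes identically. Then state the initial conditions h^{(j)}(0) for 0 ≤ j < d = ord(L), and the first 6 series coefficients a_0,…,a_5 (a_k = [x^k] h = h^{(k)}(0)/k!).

L = (28 + 96·x + 96·x^2) + (12 + 72·x + 144·x^2 + 96·x^3)·Dx + (1 + 8·x + 24·x^2 + 32·x^3 + 16·x^4)·Dx^2  (order 2).
h: a_k = 0, 4, -24, 280/3, -880/3, 12008/15, …
ICs: h(0) = 0, h′(0) = 4.

f: a_k = -1, 0, 1/2, 0, -1/24, 0, …
f∘r: x↦r, Dx↦Dx/r' in L_f ⇒ L₀.
Differentiate: ansatz ord ≤ ord L₀ ⇒ L.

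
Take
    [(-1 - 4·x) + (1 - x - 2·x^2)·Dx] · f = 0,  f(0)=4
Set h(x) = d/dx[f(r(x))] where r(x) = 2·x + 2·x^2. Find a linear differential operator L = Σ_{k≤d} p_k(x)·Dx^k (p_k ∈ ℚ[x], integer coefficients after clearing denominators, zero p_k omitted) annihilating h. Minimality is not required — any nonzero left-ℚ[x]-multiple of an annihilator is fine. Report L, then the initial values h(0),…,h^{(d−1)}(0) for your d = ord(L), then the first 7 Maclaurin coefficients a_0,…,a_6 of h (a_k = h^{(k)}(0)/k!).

f: a_k = 4, 4, 12, 20, 44, 84, 172, …
h₀=f(r): pull back L_f along r ⇒ L₀.
h=h₀': d/dx-closure on L₀ ⇒ L.
L = (14 + 108·x + 444·x^2 + 1312·x^3 + 2256·x^4 + 1920·x^5 + 640·x^6) + (-1 - 8·x + 6·x^2 + 148·x^3 + 440·x^4 + 624·x^5 + 448·x^6 + 128·x^7)·Dx  (order 1).
h: a_k = 8, 112, 768, 4928, 29920, 172992, 974848, …
ICs: h(0) = 8.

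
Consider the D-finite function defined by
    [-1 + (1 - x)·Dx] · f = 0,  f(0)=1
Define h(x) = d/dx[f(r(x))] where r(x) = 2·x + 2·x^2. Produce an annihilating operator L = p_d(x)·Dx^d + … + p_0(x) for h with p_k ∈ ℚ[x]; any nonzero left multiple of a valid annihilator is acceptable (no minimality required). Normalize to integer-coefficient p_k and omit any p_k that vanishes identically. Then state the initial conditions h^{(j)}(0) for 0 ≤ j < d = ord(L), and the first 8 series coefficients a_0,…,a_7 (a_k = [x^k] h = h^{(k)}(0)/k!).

f: a_k = 1, 1, 1, 1, 1, 1, 1, 1, …
f∘r: x↦r, Dx↦Dx/r' in L_f ⇒ L₀.
h₀' ⇒ L via d/dx closure of L₀.
L = (6 + 12·x + 12·x^2) + (-1 + 6·x^2 + 4·x^3)·Dx  (order 1).
h: a_k = 2, 12, 48, 176, 600, 1968, 6272, 19584, …
ICs: h(0) = 2.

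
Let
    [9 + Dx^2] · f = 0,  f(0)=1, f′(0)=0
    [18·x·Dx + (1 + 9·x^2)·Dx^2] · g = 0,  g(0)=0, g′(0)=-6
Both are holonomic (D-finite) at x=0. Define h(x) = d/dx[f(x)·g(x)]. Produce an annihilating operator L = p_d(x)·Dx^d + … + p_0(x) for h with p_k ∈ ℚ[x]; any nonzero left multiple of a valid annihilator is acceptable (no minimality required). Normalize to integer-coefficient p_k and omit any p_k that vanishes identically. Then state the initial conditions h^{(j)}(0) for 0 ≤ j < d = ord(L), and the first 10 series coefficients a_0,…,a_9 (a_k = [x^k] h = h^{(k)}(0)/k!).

f: a_k = 1, 0, -9/2, 0, 27/8, 0, -81/80, 0, 729/4480, 0, …
g: a_k = 0, -6, 0, 18, 0, -486/5, 0, 4374/7, 0, -4374, …
Product ⇒ symmetric product L₀, ord ≤ 4.
Derive L from L₀ (diff closure).
L = (8910 + 214326·x^2 + 3024621·x^4 + 5668704·x^6 + 6377292·x^8 + 9565938·x^10 + 43046721·x^12) + (5508·x + 207036·x^3 + 1837080·x^5 + 4723920·x^7 + 10628820·x^9 + 19131876·x^11)·Dx + (1080 + 27540·x^2 + 389286·x^4 + 971028·x^6 + 1889568·x^8 + 4251528·x^10 + 9565938·x^12)·Dx^2 + (612·x + 23004·x^3 + 204120·x^5 + 524880·x^7 + 1180980·x^9 + 2125764·x^11)·Dx^3 + (10 + 414·x^2 + 5913·x^4 + 37908·x^6 + 131220·x^8 + 354294·x^10 + 531441·x^12)·Dx^4  (order 4).
h: a_k = -6, 0, 135, 0, -3969/4, 0, 316143/40, 0, -151867467/2240, 0, …
ICs: h(0) = -6, h′(0) = 0, h′′(0) = 270, h′′′(0) = 0.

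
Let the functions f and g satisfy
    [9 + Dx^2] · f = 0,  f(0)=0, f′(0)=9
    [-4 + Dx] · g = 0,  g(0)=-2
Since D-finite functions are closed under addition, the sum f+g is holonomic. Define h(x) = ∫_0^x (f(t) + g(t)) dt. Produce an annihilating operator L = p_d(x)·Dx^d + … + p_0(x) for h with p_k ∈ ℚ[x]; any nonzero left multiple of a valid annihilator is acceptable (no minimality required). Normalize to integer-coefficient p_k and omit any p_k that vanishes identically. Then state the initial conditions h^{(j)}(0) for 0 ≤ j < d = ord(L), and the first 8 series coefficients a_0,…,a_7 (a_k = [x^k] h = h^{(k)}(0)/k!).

L = -36·Dx + 9·Dx^2 - 4·Dx^3 + Dx^4  (order 4).
h: a_k = 0, -2, 1/2, -16/3, -209/24, -64/15, -1319/720, -512/315, …
ICs: h(0) = 0, h′(0) = -2, h′′(0) = 1, h′′′(0) = -32.

f: a_k = 0, 9, 0, -27/2, 0, 243/40, 0, -729/560, …
g: a_k = -2, -8, -16, -64/3, -64/3, -256/15, -512/45, -2048/315, …
f+g: L₀ = lclm(L_f,L_g), ord ≤ 2+1.
Integrate: L := L₀·Dx.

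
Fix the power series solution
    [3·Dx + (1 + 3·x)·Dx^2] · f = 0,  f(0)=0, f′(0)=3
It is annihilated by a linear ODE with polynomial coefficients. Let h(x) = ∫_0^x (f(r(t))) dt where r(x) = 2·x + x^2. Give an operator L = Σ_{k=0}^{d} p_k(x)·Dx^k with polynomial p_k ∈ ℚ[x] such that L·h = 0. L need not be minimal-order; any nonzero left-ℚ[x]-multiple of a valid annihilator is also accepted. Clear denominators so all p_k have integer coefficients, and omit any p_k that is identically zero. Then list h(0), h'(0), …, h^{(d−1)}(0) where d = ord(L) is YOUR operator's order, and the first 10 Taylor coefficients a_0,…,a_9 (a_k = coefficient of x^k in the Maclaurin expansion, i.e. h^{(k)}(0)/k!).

f: a_k = 0, 3, -9/2, 9, -81/4, 243/5, -243/2, 2187/7, -6561/8, 2187, …
L₀ from L_f via x↦r, Dx↦r'^{-1}Dx.
h=∫₀ˣh₀: take L = L₀·Dx.
L = (5 + 6·x + 3·x^2)·Dx^2 + (1 + 7·x + 9·x^2 + 3·x^3)·Dx^3  (order 3).
h: a_k = 0, 0, 3, -5, 27/2, -441/10, 801/5, -4365/7, 71361/28, -43209/4, …
ICs: h(0) = 0, h′(0) = 0, h′′(0) = 6.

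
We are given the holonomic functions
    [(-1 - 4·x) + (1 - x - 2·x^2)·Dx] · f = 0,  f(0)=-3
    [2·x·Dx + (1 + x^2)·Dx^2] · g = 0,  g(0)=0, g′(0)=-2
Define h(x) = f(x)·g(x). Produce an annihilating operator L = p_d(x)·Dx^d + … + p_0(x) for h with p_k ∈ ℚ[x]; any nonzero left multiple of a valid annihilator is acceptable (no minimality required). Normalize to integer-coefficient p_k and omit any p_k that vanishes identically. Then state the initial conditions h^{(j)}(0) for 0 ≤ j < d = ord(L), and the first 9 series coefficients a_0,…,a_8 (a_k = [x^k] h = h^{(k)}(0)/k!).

f: a_k = -3, -3, -9, -15, -33, -63, -129, -255, -513, …
g: a_k = 0, -2, 0, 2/3, 0, -2/5, 0, 2/7, 0, …
Sym-product of L_f,L_g gives L₀ (≤ ord 2).
L = (4 + 2·x + 12·x^2) + (2 + 6·x + 4·x^2 + 12·x^3)·Dx + (-1 + x + x^2 + x^3 + 2·x^4)·Dx^2  (order 2).
h: a_k = 0, 6, 6, 16, 28, 306/5, 586/5, 8356/35, 3312/7, …
ICs: h(0) = 0, h′(0) = 6.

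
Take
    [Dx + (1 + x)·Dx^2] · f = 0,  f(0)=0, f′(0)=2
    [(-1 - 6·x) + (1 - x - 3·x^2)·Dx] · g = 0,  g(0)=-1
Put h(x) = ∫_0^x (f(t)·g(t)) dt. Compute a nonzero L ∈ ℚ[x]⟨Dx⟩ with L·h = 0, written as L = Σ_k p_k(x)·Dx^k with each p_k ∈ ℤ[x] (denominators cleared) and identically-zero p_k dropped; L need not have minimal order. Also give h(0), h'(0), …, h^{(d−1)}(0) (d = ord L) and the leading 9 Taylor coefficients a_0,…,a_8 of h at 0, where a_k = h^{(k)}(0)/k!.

L = (7 + 12·x)·Dx + (1 + 15·x + 15·x^2)·Dx^2 + (-1 + 4·x^2 + 3·x^3)·Dx^3  (order 3).
h: a_k = 0, 0, -1, -1/3, -23/12, -61/30, -1007/180, -956/105, -34591/1680, …
ICs: h(0) = 0, h′(0) = 0, h′′(0) = -2.

f: a_k = 0, 2, -1, 2/3, -1/2, 2/5, -1/3, 2/7, -1/4, …
g: a_k = -1, -1, -4, -7, -19, -40, -97, -217, -508, …
h₀=f·g: eliminate ⇒ L₀, order ≤ 2·1.
h=∫h₀ ⇒ L = L₀·Dx.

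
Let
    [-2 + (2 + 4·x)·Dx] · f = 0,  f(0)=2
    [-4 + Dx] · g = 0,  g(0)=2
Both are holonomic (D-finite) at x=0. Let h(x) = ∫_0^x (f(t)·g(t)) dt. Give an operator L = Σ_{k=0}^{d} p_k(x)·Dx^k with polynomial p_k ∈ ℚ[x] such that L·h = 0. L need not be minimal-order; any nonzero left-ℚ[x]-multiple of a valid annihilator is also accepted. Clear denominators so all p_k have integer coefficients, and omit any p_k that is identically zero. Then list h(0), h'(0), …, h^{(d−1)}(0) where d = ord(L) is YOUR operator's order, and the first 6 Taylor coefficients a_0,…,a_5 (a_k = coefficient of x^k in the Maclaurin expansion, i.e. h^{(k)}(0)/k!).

L = (-5 - 8·x)·Dx + (1 + 2·x)·Dx^2  (order 2).
h: a_k = 0, 4, 10, 46/3, 103/6, 449/30, …
ICs: h(0) = 0, h′(0) = 4.

f: a_k = 2, 2, -1, 1, -5/4, 7/4, …
g: a_k = 2, 8, 16, 64/3, 64/3, 256/15, …
Product ⇒ symmetric product L₀, ord ≤ 1.
h=∫₀ˣh₀: take L = L₀·Dx.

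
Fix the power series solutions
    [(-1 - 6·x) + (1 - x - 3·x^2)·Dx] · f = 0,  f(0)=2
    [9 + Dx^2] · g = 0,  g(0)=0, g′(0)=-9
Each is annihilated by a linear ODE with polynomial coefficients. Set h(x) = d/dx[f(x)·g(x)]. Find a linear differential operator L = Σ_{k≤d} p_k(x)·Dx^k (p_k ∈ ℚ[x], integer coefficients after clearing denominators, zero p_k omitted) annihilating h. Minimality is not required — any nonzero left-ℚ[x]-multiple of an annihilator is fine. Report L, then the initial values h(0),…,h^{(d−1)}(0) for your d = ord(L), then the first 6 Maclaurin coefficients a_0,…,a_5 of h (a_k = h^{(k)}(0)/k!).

f: a_k = 2, 2, 8, 14, 38, 80, …
g: a_k = 0, -9, 0, 27/2, 0, -243/40, …
Sym-product of L_f,L_g gives L₀ (≤ ord 2).
Derive L from L₀ (diff closure).
L = (-15 - 54·x - 135·x^2 + 162·x^3 + 243·x^4) + (6·x + 54·x^2 + 108·x^3)·Dx + (1 - 4·x - 9·x^2 + 18·x^3 + 27·x^4)·Dx^2  (order 2).
h: a_k = -18, -36, -135, -396, -4923/4, -32589/10, …
ICs: h(0) = -18, h′(0) = -36.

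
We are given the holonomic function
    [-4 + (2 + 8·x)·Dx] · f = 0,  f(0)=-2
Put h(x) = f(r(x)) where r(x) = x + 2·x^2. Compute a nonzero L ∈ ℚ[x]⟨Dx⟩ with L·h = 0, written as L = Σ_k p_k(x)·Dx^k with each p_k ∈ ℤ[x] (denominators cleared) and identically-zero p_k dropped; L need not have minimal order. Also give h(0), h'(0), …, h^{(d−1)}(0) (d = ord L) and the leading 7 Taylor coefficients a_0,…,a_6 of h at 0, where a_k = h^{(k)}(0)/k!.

f: a_k = -2, -4, 4, -8, 20, -56, 168, …
Change of var in L_f (x↦r) gives L₀.
L = (-2 - 8·x) + (1 + 4·x + 8·x^2)·Dx  (order 1).
h: a_k = -2, -4, -4, 8, -12, 8, 24, …
ICs: h(0) = -2.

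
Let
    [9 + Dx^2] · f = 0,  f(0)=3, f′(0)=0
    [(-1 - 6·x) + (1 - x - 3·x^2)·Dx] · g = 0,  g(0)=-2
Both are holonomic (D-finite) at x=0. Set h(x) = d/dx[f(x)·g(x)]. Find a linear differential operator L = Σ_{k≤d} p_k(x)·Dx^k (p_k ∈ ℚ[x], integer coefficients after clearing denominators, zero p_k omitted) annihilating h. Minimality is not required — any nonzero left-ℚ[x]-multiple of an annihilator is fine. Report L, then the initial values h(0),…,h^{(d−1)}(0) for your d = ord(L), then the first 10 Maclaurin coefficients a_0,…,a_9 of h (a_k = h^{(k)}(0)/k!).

L = (-15 - 54·x - 135·x^2 + 162·x^3 + 243·x^4) + (6·x + 54·x^2 + 108·x^3)·Dx + (1 - 4·x - 9·x^2 + 18·x^3 + 27·x^4)·Dx^2  (order 2).
h: a_k = -6, 6, -45, -105, -1425/4, -17271/20, -100149/40, -354111/56, -37567179/2240, -94855773/2240, …
ICs: h(0) = -6, h′(0) = 6.

f: a_k = 3, 0, -27/2, 0, 81/8, 0, -243/80, 0, 2187/4480, 0, …
g: a_k = -2, -2, -8, -14, -38, -80, -194, -434, -1016, -2318, …
Sym-product of L_f,L_g gives L₀ (≤ ord 2).
Differentiate: ansatz ord ≤ ord L₀ ⇒ L.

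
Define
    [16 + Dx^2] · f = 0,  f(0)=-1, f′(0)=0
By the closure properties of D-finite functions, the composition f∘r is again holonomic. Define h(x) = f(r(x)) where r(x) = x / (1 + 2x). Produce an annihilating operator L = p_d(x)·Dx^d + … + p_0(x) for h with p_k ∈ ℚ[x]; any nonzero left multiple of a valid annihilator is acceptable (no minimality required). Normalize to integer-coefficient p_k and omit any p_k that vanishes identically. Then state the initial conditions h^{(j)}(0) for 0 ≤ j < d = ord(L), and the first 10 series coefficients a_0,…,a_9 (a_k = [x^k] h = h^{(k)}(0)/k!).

L = 16 + (4 + 24·x + 48·x^2 + 32·x^3)·Dx + (1 + 8·x + 24·x^2 + 32·x^3 + 16·x^4)·Dx^2  (order 2).
h: a_k = -1, 0, 8, -32, 256/3, -512/3, 9856/45, 512/5, -602624/315, 2646016/315, …
ICs: h(0) = -1, h′(0) = 0.

f: a_k = -1, 0, 8, 0, -32/3, 0, 256/45, 0, -512/315, 0, …
h₀=f(r): pull back L_f along r ⇒ L₀.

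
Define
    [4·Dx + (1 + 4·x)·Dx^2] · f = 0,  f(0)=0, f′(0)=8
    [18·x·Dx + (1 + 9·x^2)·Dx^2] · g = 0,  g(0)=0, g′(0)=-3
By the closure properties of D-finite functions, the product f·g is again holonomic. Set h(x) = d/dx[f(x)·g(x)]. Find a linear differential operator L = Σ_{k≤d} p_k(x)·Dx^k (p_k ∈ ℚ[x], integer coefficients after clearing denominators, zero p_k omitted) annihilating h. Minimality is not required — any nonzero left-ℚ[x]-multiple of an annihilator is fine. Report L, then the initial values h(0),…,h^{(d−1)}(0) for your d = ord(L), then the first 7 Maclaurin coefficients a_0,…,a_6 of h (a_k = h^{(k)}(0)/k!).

L = (2448 + 17280·x + 76464·x^2 + 518400·x^3 + 1399680·x^4 + 2426112·x^5 + 1679616·x^7) + (452 + 10800·x + 98028·x^2 + 491184·x^3 + 1840320·x^4 + 4339008·x^5 + 6531840·x^6 + 1259712·x^7 + 5878656·x^8)·Dx + (136 + 1912·x + 18576·x^2 + 103608·x^3 + 389448·x^4 + 1100304·x^5 + 2239488·x^6 + 3277584·x^7 + 1259712·x^8 + 3359232·x^9)·Dx^2 + (13 + 176·x + 1234·x^2 + 6048·x^3 + 22833·x^4 + 68688·x^5 + 154224·x^6 + 279936·x^7 + 399492·x^8 + 209952·x^9 + 419904·x^10)·Dx^3  (order 3).
h: a_k = 0, -48, 144, -224, 1200, -37008/5, 130256/5, …
ICs: h(0) = 0, h′(0) = -48, h′′(0) = 288.

f: a_k = 0, 8, -16, 128/3, -128, 2048/5, -4096/3, …
g: a_k = 0, -3, 0, 9, 0, -243/5, 0, …
Product ⇒ symmetric product L₀, ord ≤ 4.
Differentiate: ansatz ord ≤ ord L₀ ⇒ L.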